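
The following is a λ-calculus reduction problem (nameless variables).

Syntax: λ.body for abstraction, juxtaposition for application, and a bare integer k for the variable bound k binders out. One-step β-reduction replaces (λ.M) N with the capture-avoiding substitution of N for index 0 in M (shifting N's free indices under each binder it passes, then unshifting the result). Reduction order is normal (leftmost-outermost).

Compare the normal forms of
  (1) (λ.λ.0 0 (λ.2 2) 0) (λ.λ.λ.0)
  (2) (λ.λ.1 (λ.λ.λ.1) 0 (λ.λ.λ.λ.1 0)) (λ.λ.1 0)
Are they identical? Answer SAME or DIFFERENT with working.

Term A:
  start: (λ.λ.0 0 (λ.2 2) 0) (λ.λ.λ.0)
  [1] λ.0 0 (λ.(λ.λ.λ.0) (λ.λ.λ.0)) 0
  [2] λ.0 0 (λ.λ.λ.0) 0

Term B:
  start: (λ.λ.1 (λ.λ.λ.1) 0 (λ.λ.λ.λ.1 0)) (λ.λ.1 0)
  [1] λ.(λ.λ.1 0) (λ.λ.λ.1) 0 (λ.λ.λ.λ.1 0)
  [2] λ.(λ.(λ.λ.λ.1) 0) 0 (λ.λ.λ.λ.1 0)
  [3] λ.(λ.λ.λ.1) 0 (λ.λ.λ.λ.1 0)
  [4] λ.(λ.λ.1) (λ.λ.λ.λ.1 0)
  [5] λ.λ.λ.λ.λ.λ.1 0

Answer: DIFFERENT — A ⇓ λ.0 0 (λ.λ.λ.0) 0, B ⇓ λ.λ.λ.λ.λ.λ.1 0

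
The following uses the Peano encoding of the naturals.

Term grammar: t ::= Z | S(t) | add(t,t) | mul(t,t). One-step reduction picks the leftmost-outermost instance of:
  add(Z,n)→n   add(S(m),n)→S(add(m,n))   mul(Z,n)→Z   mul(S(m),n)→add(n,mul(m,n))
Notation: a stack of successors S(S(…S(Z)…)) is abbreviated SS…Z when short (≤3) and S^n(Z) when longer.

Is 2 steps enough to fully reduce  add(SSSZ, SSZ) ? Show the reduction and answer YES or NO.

  start: add(SSSZ, SSZ)
  [1] S(add(SSZ, SSZ))
  [2] S(S(add(SZ, SSZ)))

Answer: NO — after 2 steps the term is S(S(add(SZ, SSZ))), not yet normal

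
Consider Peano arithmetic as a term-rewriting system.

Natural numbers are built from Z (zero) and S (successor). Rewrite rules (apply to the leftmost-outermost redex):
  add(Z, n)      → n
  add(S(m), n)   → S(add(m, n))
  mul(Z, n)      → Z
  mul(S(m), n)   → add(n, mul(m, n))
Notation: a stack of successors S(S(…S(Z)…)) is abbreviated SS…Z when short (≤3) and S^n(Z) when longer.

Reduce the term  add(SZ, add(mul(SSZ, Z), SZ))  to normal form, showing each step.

  start: add(SZ, add(mul(SSZ, Z), SZ))
  step 1: S(add(Z, add(mul(SSZ, Z), SZ)))
  step 2: S(add(mul(SSZ, Z), SZ))
  step 3: S(add(add(Z, mul(SZ, Z)), SZ))
  step 4: S(add(mul(SZ, Z), SZ))
  step 5: S(add(add(Z, mul(Z, Z)), SZ))
  step 6: S(add(mul(Z, Z), SZ))
  step 7: S(add(Z, SZ))
  step 8: SSZ

Answer: normal form = SSZ  (in 8 steps)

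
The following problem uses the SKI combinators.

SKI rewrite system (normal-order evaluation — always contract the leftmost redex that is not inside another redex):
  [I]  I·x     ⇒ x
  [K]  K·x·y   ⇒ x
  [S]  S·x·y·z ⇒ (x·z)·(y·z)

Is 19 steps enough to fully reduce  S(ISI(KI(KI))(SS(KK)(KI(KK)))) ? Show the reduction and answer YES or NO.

Answer: NO — after 19 steps the term is S(SI(KK(KI(KK)))), not yet normal

Reduction:
  start: S(ISI(KI(KI))(SS(KK)(KI(KK))))
  [1] S(SI(KI(KI))(SS(KK)(KI(KK))))
  [2] S(I(SS(KK)(KI(KK)))(KI(KI)(SS(KK)(KI(KK)))))
  [3] S(SS(KK)(KI(KK))(KI(KI)(SS(KK)(KI(KK)))))
  [4] S(S(KI(KK))(KK(KI(KK)))(KI(KI)(SS(KK)(KI(KK)))))
  [5] S(KI(KK)(KI(KI)(SS(KK)(KI(KK))))(KK(KI(KK))(KI(KI)(SS(KK)(KI(KK))))))
  [6] S(I(KI(KI)(SS(KK)(KI(KK))))(KK(KI(KK))(KI(KI)(SS(KK)(KI(KK))))))
  [7] S(KI(KI)(SS(KK)(KI(KK)))(KK(KI(KK))(KI(KI)(SS(KK)(KI(KK))))))
  [8] S(I(SS(KK)(KI(KK)))(KK(KI(KK))(KI(KI)(SS(KK)(KI(KK))))))
  [9] S(SS(KK)(KI(KK))(KK(KI(KK))(KI(KI)(SS(KK)(KI(KK))))))
  [10] S(S(KI(KK))(KK(KI(KK)))(KK(KI(KK))(KI(KI)(SS(KK)(KI(KK))))))
  [11] S(KI(KK)(KK(KI(KK))(KI(KI)(SS(KK)(KI(KK)))))(KK(KI(KK))(KK(KI(KK))(KI(KI)(SS(KK)(KI(KK)))))))
  [12] S(I(KK(KI(KK))(KI(KI)(SS(KK)(KI(KK)))))(KK(KI(KK))(KK(KI(KK))(KI(KI)(SS(KK)(KI(KK)))))))
  [13] S(KK(KI(KK))(KI(KI)(SS(KK)(KI(KK))))(KK(KI(KK))(KK(KI(KK))(KI(KI)(SS(KK)(KI(KK)))))))
  [14] S(K(KI(KI)(SS(KK)(KI(KK))))(KK(KI(KK))(KK(KI(KK))(KI(KI)(SS(KK)(KI(KK)))))))
  [15] S(KI(KI)(SS(KK)(KI(KK))))
  [16] S(I(SS(KK)(KI(KK))))
  [17] S(SS(KK)(KI(KK)))
  [18] S(S(KI(KK))(KK(KI(KK))))
  [19] S(SI(KK(KI(KK))))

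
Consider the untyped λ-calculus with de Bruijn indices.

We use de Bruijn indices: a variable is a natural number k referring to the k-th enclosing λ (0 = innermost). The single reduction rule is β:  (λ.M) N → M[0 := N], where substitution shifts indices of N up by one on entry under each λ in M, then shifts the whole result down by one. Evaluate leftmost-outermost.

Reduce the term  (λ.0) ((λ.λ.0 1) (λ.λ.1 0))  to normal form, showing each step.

Answer: normal form = λ.0 (λ.λ.1 0)  (in 2 steps)

Working:
  start: (λ.0) ((λ.λ.0 1) (λ.λ.1 0))
  →1  (λ.λ.0 1) (λ.λ.1 0)
  →2  λ.0 (λ.λ.1 0)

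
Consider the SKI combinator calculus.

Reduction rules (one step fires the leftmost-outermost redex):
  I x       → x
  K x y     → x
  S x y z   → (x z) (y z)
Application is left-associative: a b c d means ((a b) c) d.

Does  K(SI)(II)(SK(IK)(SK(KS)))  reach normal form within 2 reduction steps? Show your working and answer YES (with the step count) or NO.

Answer: NO — after 2 steps the term is SI(K(SK(KS))(IK(SK(KS)))), not yet normal

Derivation:
  start: K(SI)(II)(SK(IK)(SK(KS)))
  [1] SI(SK(IK)(SK(KS)))
  [2] SI(K(SK(KS))(IK(SK(KS))))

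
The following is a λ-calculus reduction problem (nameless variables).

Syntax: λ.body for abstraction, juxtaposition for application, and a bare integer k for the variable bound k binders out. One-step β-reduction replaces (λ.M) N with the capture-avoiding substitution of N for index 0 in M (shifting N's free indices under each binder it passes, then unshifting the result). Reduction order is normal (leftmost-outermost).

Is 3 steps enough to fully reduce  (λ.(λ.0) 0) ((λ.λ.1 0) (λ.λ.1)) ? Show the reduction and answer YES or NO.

  start: (λ.(λ.0) 0) ((λ.λ.1 0) (λ.λ.1))
  →1  (λ.0) ((λ.λ.1 0) (λ.λ.1))
  →2  (λ.λ.1 0) (λ.λ.1)
  →3  λ.(λ.λ.1) 0

Answer: NO — after 3 steps the term is λ.(λ.λ.1) 0, not yet normal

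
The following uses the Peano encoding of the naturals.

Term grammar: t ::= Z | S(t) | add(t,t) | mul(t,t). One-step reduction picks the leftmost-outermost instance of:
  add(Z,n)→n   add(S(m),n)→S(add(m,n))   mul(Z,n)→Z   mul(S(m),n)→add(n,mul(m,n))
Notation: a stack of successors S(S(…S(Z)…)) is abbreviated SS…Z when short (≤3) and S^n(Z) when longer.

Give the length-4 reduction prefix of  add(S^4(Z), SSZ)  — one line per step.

  start: add(S^4(Z), SSZ)
  →1  S(add(SSSZ, SSZ))
  →2  S(S(add(SSZ, SSZ)))
  →3  S(S(S(add(SZ, SSZ))))
  →4  S(S(S(S(add(Z, SSZ)))))

Answer: after 4 steps: S(S(S(S(add(Z, SSZ)))))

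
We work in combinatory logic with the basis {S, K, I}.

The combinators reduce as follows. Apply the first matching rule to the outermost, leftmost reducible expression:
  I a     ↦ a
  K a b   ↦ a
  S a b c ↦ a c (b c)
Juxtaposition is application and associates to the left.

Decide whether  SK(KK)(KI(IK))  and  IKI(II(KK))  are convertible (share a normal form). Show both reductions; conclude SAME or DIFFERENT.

Term A:
  start: SK(KK)(KI(IK))
  [1] K(KI(IK))(KK(KI(IK)))
  [2] KI(IK)
  [3] I

Term B:
  start: IKI(II(KK))
  [1] KI(II(KK))
  [2] I

Answer: SAME — A ⇓ I, B ⇓ I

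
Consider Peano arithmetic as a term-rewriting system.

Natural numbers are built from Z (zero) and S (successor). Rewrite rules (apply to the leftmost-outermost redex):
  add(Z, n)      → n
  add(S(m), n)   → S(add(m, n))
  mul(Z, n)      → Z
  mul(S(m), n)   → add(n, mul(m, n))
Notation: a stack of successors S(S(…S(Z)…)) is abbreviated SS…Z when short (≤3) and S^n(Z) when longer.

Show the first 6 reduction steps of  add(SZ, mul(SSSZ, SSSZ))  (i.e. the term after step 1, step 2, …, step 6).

Answer: after 6 steps: S(S(S(S(add(Z, mul(SSZ, SSSZ))))))

Working:
  start: add(SZ, mul(SSSZ, SSSZ))
  step 1: S(add(Z, mul(SSSZ, SSSZ)))
  step 2: S(mul(SSSZ, SSSZ))
  step 3: S(add(SSSZ, mul(SSZ, SSSZ)))
  step 4: S(S(add(SSZ, mul(SSZ, SSSZ))))
  step 5: S(S(S(add(SZ, mul(SSZ, SSSZ)))))
  step 6: S(S(S(S(add(Z, mul(SSZ, SSSZ))))))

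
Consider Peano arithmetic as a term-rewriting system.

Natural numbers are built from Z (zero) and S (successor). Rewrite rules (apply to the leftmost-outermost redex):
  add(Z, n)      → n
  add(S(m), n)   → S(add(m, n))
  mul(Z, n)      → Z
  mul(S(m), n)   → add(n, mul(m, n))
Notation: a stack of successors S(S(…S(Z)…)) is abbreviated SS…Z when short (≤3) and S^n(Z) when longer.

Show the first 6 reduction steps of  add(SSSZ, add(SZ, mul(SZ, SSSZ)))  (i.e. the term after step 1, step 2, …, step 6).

  start: add(SSSZ, add(SZ, mul(SZ, SSSZ)))
  step 1: S(add(SSZ, add(SZ, mul(SZ, SSSZ))))
  step 2: S(S(add(SZ, add(SZ, mul(SZ, SSSZ)))))
  step 3: S(S(S(add(Z, add(SZ, mul(SZ, SSSZ))))))
  step 4: S(S(S(add(SZ, mul(SZ, SSSZ)))))
  step 5: S(S(S(S(add(Z, mul(SZ, SSSZ))))))
  step 6: S(S(S(S(mul(SZ, SSSZ)))))

Answer: after 6 steps: S(S(S(S(mul(SZ, SSSZ)))))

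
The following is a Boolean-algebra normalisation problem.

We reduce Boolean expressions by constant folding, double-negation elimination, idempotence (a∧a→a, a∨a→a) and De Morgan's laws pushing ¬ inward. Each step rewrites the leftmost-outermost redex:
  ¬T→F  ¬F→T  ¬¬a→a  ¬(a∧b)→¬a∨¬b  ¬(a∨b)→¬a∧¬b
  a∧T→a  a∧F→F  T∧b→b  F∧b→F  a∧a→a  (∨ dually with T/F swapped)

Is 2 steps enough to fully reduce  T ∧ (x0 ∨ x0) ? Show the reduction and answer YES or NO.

Answer: YES — reaches normal form x0 in 2 ≤ 2 steps

Working:
  start: T ∧ (x0 ∨ x0)
  [1] x0 ∨ x0
  [2] x0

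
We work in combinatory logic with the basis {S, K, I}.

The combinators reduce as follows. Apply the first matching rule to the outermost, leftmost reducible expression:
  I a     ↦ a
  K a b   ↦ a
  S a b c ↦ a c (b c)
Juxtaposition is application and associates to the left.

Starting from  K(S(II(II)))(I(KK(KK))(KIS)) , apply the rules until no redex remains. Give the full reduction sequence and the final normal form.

  start: K(S(II(II)))(I(KK(KK))(KIS))
  step 1: S(II(II))
  step 2: S(I(II))
  step 3: S(II)
  step 4: SI

Answer: normal form = SI  (in 4 steps)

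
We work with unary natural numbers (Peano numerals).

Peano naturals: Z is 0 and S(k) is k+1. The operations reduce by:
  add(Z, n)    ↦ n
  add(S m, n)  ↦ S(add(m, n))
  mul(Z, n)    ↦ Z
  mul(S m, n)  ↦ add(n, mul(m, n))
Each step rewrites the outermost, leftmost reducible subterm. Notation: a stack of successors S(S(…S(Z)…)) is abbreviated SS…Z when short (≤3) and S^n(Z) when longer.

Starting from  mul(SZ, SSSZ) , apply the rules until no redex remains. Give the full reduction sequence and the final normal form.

  start: mul(SZ, SSSZ)
  step 1: add(SSSZ, mul(Z, SSSZ))
  step 2: S(add(SSZ, mul(Z, SSSZ)))
  step 3: S(S(add(SZ, mul(Z, SSSZ))))
  step 4: S(S(S(add(Z, mul(Z, SSSZ)))))
  step 5: S(S(S(mul(Z, SSSZ))))
  step 6: SSSZ

Answer: normal form = SSSZ  (in 6 steps)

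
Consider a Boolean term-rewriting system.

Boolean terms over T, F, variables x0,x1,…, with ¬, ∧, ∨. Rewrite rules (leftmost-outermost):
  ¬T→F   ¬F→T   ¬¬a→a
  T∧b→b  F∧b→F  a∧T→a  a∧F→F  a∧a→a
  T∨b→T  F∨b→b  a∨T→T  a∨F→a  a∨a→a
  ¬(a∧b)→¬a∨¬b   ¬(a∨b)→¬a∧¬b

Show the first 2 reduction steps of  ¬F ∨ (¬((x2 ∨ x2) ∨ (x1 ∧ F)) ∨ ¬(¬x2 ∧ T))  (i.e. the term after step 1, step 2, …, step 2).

  start: ¬F ∨ (¬((x2 ∨ x2) ∨ (x1 ∧ F)) ∨ ¬(¬x2 ∧ T))
  [1] T ∨ (¬((x2 ∨ x2) ∨ (x1 ∧ F)) ∨ ¬(¬x2 ∧ T))
  [2] T

Answer: after 2 steps: T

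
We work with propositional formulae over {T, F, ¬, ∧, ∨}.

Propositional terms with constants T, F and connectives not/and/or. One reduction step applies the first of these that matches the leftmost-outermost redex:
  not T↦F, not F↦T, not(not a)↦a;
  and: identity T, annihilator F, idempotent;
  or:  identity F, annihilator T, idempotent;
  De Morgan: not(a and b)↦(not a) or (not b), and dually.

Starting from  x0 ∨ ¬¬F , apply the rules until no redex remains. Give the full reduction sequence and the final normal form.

  start: x0 ∨ ¬¬F
  [1] x0 ∨ F
  [2] x0

Answer: normal form = x0  (in 2 steps)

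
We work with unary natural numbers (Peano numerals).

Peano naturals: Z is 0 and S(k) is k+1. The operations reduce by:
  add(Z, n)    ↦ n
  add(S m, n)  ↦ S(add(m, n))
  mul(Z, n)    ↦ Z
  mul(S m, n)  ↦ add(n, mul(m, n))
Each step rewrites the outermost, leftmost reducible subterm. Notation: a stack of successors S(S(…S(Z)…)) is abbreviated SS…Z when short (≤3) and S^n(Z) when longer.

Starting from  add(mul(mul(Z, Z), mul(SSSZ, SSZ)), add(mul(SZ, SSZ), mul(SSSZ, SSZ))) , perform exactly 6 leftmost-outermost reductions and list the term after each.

  start: add(mul(mul(Z, Z), mul(SSSZ, SSZ)), add(mul(SZ, SSZ), mul(SSSZ, SSZ)))
  step 1: add(mul(Z, mul(SSSZ, SSZ)), add(mul(SZ, SSZ), mul(SSSZ, SSZ)))
  step 2: add(Z, add(mul(SZ, SSZ), mul(SSSZ, SSZ)))
  step 3: add(mul(SZ, SSZ), mul(SSSZ, SSZ))
  step 4: add(add(SSZ, mul(Z, SSZ)), mul(SSSZ, SSZ))
  step 5: add(S(add(SZ, mul(Z, SSZ))), mul(SSSZ, SSZ))
  step 6: S(add(add(SZ, mul(Z, SSZ)), mul(SSSZ, SSZ)))

Answer: after 6 steps: S(add(add(SZ, mul(Z, SSZ)), mul(SSSZ, SSZ)))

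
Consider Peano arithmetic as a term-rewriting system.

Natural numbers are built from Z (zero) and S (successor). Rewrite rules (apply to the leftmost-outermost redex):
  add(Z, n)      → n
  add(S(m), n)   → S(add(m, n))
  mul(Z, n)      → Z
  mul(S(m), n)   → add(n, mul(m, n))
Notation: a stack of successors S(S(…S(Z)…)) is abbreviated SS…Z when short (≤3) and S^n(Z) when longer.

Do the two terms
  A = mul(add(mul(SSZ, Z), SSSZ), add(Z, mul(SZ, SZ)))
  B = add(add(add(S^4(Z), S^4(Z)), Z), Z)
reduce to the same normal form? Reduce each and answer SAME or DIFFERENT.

Term A:
  start: mul(add(mul(SSZ, Z), SSSZ), add(Z, mul(SZ, SZ)))
  [1] mul(add(add(Z, mul(SZ, Z)), SSSZ), add(Z, mul(SZ, SZ)))
  [2] mul(add(mul(SZ, Z), SSSZ), add(Z, mul(SZ, SZ)))
  [3] mul(add(add(Z, mul(Z, Z)), SSSZ), add(Z, mul(SZ, SZ)))
  [4] mul(add(mul(Z, Z), SSSZ), add(Z, mul(SZ, SZ)))
  [5] mul(add(Z, SSSZ), add(Z, mul(SZ, SZ)))
  [6] mul(SSSZ, add(Z, mul(SZ, SZ)))
  [7] add(add(Z, mul(SZ, SZ)), mul(SSZ, add(Z, mul(SZ, SZ))))
  [8] add(mul(SZ, SZ), mul(SSZ, add(Z, mul(SZ, SZ))))
  [9] add(add(SZ, mul(Z, SZ)), mul(SSZ, add(Z, mul(SZ, SZ))))
  [10] add(S(add(Z, mul(Z, SZ))), mul(SSZ, add(Z, mul(SZ, SZ))))
  [11] S(add(add(Z, mul(Z, SZ)), mul(SSZ, add(Z, mul(SZ, SZ)))))
  [12] S(add(mul(Z, SZ), mul(SSZ, add(Z, mul(SZ, SZ)))))
  [13] S(add(Z, mul(SSZ, add(Z, mul(SZ, SZ)))))
  [14] S(mul(SSZ, add(Z, mul(SZ, SZ))))
  [15] S(add(add(Z, mul(SZ, SZ)), mul(SZ, add(Z, mul(SZ, SZ)))))
  [16] S(add(mul(SZ, SZ), mul(SZ, add(Z, mul(SZ, SZ)))))
  [17] S(add(add(SZ, mul(Z, SZ)), mul(SZ, add(Z, mul(SZ, SZ)))))
  [18] S(add(S(add(Z, mul(Z, SZ))), mul(SZ, add(Z, mul(SZ, SZ)))))
  [19] S(S(add(add(Z, mul(Z, SZ)), mul(SZ, add(Z, mul(SZ, SZ))))))
  [20] S(S(add(mul(Z, SZ), mul(SZ, add(Z, mul(SZ, SZ))))))
  [21] S(S(add(Z, mul(SZ, add(Z, mul(SZ, SZ))))))
  [22] S(S(mul(SZ, add(Z, mul(SZ, SZ)))))
  [23] S(S(add(add(Z, mul(SZ, SZ)), mul(Z, add(Z, mul(SZ, SZ))))))
  [24] S(S(add(mul(SZ, SZ), mul(Z, add(Z, mul(SZ, SZ))))))
  [25] S(S(add(add(SZ, mul(Z, SZ)), mul(Z, add(Z, mul(SZ, SZ))))))
  [26] S(S(add(S(add(Z, mul(Z, SZ))), mul(Z, add(Z, mul(SZ, SZ))))))
  [27] S(S(S(add(add(Z, mul(Z, SZ)), mul(Z, add(Z, mul(SZ, SZ)))))))
  [28] S(S(S(add(mul(Z, SZ), mul(Z, add(Z, mul(SZ, SZ)))))))
  [29] S(S(S(add(Z, mul(Z, add(Z, mul(SZ, SZ)))))))
  [30] S(S(S(mul(Z, add(Z, mul(SZ, SZ))))))
  [31] SSSZ

Term B:
  start: add(add(add(S^4(Z), S^4(Z)), Z), Z)
  [1] add(add(S(add(SSSZ, S^4(Z))), Z), Z)
  [2] add(S(add(add(SSSZ, S^4(Z)), Z)), Z)
  [3] S(add(add(add(SSSZ, S^4(Z)), Z), Z))
  [4] S(add(add(S(add(SSZ, S^4(Z))), Z), Z))
  [5] S(add(S(add(add(SSZ, S^4(Z)), Z)), Z))
  [6] S(S(add(add(add(SSZ, S^4(Z)), Z), Z)))
  [7] S(S(add(add(S(add(SZ, S^4(Z))), Z), Z)))
  [8] S(S(add(S(add(add(SZ, S^4(Z)), Z)), Z)))
  [9] S(S(S(add(add(add(SZ, S^4(Z)), Z), Z))))
  [10] S(S(S(add(add(S(add(Z, S^4(Z))), Z), Z))))
  [11] S(S(S(add(S(add(add(Z, S^4(Z)), Z)), Z))))
  [12] S(S(S(S(add(add(add(Z, S^4(Z)), Z), Z)))))
  [13] S(S(S(S(add(add(S^4(Z), Z), Z)))))
  [14] S(S(S(S(add(S(add(SSSZ, Z)), Z)))))
  [15] S(S(S(S(S(add(add(SSSZ, Z), Z))))))
  [16] S(S(S(S(S(add(S(add(SSZ, Z)), Z))))))
  [17] S(S(S(S(S(S(add(add(SSZ, Z), Z)))))))
  [18] S(S(S(S(S(S(add(S(add(SZ, Z)), Z)))))))
  [19] S(S(S(S(S(S(S(add(add(SZ, Z), Z))))))))
  [20] S(S(S(S(S(S(S(add(S(add(Z, Z)), Z))))))))
  [21] S(S(S(S(S(S(S(S(add(add(Z, Z), Z)))))))))
  [22] S(S(S(S(S(S(S(S(add(Z, Z)))))))))
  [23] S^8(Z)

Answer: DIFFERENT — A ⇓ SSSZ, B ⇓ S^8(Z)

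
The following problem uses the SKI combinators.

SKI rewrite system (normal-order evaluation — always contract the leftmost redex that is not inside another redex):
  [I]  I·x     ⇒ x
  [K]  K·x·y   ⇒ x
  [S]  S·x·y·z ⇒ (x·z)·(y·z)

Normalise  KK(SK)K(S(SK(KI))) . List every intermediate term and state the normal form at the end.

  start: KK(SK)K(S(SK(KI)))
  [1] KK(S(SK(KI)))
  [2] K

Answer: normal form = K  (in 2 steps)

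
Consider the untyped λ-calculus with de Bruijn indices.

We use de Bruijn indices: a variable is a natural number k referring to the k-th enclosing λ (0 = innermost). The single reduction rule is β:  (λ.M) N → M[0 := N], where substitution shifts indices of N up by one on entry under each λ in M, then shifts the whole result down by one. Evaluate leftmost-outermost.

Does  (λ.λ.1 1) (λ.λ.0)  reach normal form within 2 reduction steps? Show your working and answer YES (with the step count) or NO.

  start: (λ.λ.1 1) (λ.λ.0)
  step 1: λ.(λ.λ.0) (λ.λ.0)
  step 2: λ.λ.0

Answer: YES — reaches normal form λ.λ.0 in 2 ≤ 2 steps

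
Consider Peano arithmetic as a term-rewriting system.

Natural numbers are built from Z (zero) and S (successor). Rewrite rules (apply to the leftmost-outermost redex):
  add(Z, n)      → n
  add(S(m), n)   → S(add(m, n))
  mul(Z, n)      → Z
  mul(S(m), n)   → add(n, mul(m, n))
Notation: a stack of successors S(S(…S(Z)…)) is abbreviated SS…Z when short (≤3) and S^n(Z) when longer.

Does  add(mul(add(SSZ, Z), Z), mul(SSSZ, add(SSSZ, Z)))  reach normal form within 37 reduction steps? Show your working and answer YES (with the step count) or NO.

  start: add(mul(add(SSZ, Z), Z), mul(SSSZ, add(SSSZ, Z)))
  [1] add(mul(S(add(SZ, Z)), Z), mul(SSSZ, add(SSSZ, Z)))
  [2] add(add(Z, mul(add(SZ, Z), Z)), mul(SSSZ, add(SSSZ, Z)))
  [3] add(mul(add(SZ, Z), Z), mul(SSSZ, add(SSSZ, Z)))
  [4] add(mul(S(add(Z, Z)), Z), mul(SSSZ, add(SSSZ, Z)))
  [5] add(add(Z, mul(add(Z, Z), Z)), mul(SSSZ, add(SSSZ, Z)))
  [6] add(mul(add(Z, Z), Z), mul(SSSZ, add(SSSZ, Z)))
  [7] add(mul(Z, Z), mul(SSSZ, add(SSSZ, Z)))
  [8] add(Z, mul(SSSZ, add(SSSZ, Z)))
  [9] mul(SSSZ, add(SSSZ, Z))
  [10] add(add(SSSZ, Z), mul(SSZ, add(SSSZ, Z)))
  [11] add(S(add(SSZ, Z)), mul(SSZ, add(SSSZ, Z)))
  [12] S(add(add(SSZ, Z), mul(SSZ, add(SSSZ, Z))))
  [13] S(add(S(add(SZ, Z)), mul(SSZ, add(SSSZ, Z))))
  [14] S(S(add(add(SZ, Z), mul(SSZ, add(SSSZ, Z)))))
  [15] S(S(add(S(add(Z, Z)), mul(SSZ, add(SSSZ, Z)))))
  [16] S(S(S(add(add(Z, Z), mul(SSZ, add(SSSZ, Z))))))
  [17] S(S(S(add(Z, mul(SSZ, add(SSSZ, Z))))))
  [18] S(S(S(mul(SSZ, add(SSSZ, Z)))))
  [19] S(S(S(add(add(SSSZ, Z), mul(SZ, add(SSSZ, Z))))))
  [20] S(S(S(add(S(add(SSZ, Z)), mul(SZ, add(SSSZ, Z))))))
  [21] S(S(S(S(add(add(SSZ, Z), mul(SZ, add(SSSZ, Z)))))))
  [22] S(S(S(S(add(S(add(SZ, Z)), mul(SZ, add(SSSZ, Z)))))))
  [23] S(S(S(S(S(add(add(SZ, Z), mul(SZ, add(SSSZ, Z))))))))
  [24] S(S(S(S(S(add(S(add(Z, Z)), mul(SZ, add(SSSZ, Z))))))))
  [25] S(S(S(S(S(S(add(add(Z, Z), mul(SZ, add(SSSZ, Z)))))))))
  [26] S(S(S(S(S(S(add(Z, mul(SZ, add(SSSZ, Z)))))))))
  [27] S(S(S(S(S(S(mul(SZ, add(SSSZ, Z))))))))
  [28] S(S(S(S(S(S(add(add(SSSZ, Z), mul(Z, add(SSSZ, Z)))))))))
  [29] S(S(S(S(S(S(add(S(add(SSZ, Z)), mul(Z, add(SSSZ, Z)))))))))
  [30] S(S(S(S(S(S(S(add(add(SSZ, Z), mul(Z, add(SSSZ, Z))))))))))
  [31] S(S(S(S(S(S(S(add(S(add(SZ, Z)), mul(Z, add(SSSZ, Z))))))))))
  [32] S(S(S(S(S(S(S(S(add(add(SZ, Z), mul(Z, add(SSSZ, Z)))))))))))
  [33] S(S(S(S(S(S(S(S(add(S(add(Z, Z)), mul(Z, add(SSSZ, Z)))))))))))
  [34] S(S(S(S(S(S(S(S(S(add(add(Z, Z), mul(Z, add(SSSZ, Z))))))))))))
  [35] S(S(S(S(S(S(S(S(S(add(Z, mul(Z, add(SSSZ, Z))))))))))))
  [36] S(S(S(S(S(S(S(S(S(mul(Z, add(SSSZ, Z)))))))))))
  [37] S^9(Z)

Answer: YES — reaches normal form S^9(Z) in 37 ≤ 37 steps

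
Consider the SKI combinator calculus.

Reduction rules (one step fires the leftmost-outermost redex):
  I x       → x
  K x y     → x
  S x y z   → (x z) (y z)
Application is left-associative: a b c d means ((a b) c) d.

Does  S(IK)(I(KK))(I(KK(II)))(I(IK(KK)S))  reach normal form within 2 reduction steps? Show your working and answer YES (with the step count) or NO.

  start: S(IK)(I(KK))(I(KK(II)))(I(IK(KK)S))
  step 1: IK(I(KK(II)))(I(KK)(I(KK(II))))(I(IK(KK)S))
  step 2: K(I(KK(II)))(I(KK)(I(KK(II))))(I(IK(KK)S))

Answer: NO — after 2 steps the term is K(I(KK(II)))(I(KK)(I(KK(II))))(I(IK(KK)S)), not yet normal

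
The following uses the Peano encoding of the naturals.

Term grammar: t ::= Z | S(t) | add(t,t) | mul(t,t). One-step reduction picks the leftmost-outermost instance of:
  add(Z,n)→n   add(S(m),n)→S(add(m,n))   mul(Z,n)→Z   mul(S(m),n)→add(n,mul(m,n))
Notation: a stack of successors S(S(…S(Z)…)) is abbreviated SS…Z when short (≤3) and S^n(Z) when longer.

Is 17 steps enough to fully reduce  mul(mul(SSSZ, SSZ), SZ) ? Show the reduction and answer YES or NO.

  start: mul(mul(SSSZ, SSZ), SZ)
  step 1: mul(add(SSZ, mul(SSZ, SSZ)), SZ)
  step 2: mul(S(add(SZ, mul(SSZ, SSZ))), SZ)
  step 3: add(SZ, mul(add(SZ, mul(SSZ, SSZ)), SZ))
  step 4: S(add(Z, mul(add(SZ, mul(SSZ, SSZ)), SZ)))
  step 5: S(mul(add(SZ, mul(SSZ, SSZ)), SZ))
  step 6: S(mul(S(add(Z, mul(SSZ, SSZ))), SZ))
  step 7: S(add(SZ, mul(add(Z, mul(SSZ, SSZ)), SZ)))
  step 8: S(S(add(Z, mul(add(Z, mul(SSZ, SSZ)), SZ))))
  step 9: S(S(mul(add(Z, mul(SSZ, SSZ)), SZ)))
  step 10: S(S(mul(mul(SSZ, SSZ), SZ)))
  step 11: S(S(mul(add(SSZ, mul(SZ, SSZ)), SZ)))
  step 12: S(S(mul(S(add(SZ, mul(SZ, SSZ))), SZ)))
  step 13: S(S(add(SZ, mul(add(SZ, mul(SZ, SSZ)), SZ))))
  step 14: S(S(S(add(Z, mul(add(SZ, mul(SZ, SSZ)), SZ)))))
  step 15: S(S(S(mul(add(SZ, mul(SZ, SSZ)), SZ))))
  step 16: S(S(S(mul(S(add(Z, mul(SZ, SSZ))), SZ))))
  step 17: S(S(S(add(SZ, mul(add(Z, mul(SZ, SSZ)), SZ)))))

Answer: NO — after 17 steps the term is S(S(S(add(SZ, mul(add(Z, mul(SZ, SSZ)), SZ))))), not yet normal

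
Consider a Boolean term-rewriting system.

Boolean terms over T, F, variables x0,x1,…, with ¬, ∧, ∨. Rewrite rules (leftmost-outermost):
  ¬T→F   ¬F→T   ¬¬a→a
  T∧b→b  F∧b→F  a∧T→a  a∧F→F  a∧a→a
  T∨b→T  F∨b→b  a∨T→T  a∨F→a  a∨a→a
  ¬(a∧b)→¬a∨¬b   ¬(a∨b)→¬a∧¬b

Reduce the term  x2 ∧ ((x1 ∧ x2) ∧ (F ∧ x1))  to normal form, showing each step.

Answer: normal form = F  (in 3 steps)

Derivation:
  start: x2 ∧ ((x1 ∧ x2) ∧ (F ∧ x1))
  [1] x2 ∧ ((x1 ∧ x2) ∧ F)
  [2] x2 ∧ F
  [3] F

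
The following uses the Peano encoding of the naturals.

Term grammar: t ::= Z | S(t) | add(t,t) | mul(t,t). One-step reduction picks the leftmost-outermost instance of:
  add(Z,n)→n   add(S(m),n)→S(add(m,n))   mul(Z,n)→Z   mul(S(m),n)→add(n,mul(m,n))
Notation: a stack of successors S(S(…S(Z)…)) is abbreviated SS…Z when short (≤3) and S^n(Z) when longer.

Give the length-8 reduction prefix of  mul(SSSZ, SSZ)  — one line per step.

Answer: after 8 steps: S(S(S(S(mul(SZ, SSZ)))))

Derivation:
  start: mul(SSSZ, SSZ)
  step 1: add(SSZ, mul(SSZ, SSZ))
  step 2: S(add(SZ, mul(SSZ, SSZ)))
  step 3: S(S(add(Z, mul(SSZ, SSZ))))
  step 4: S(S(mul(SSZ, SSZ)))
  step 5: S(S(add(SSZ, mul(SZ, SSZ))))
  step 6: S(S(S(add(SZ, mul(SZ, SSZ)))))
  step 7: S(S(S(S(add(Z, mul(SZ, SSZ))))))
  step 8: S(S(S(S(mul(SZ, SSZ)))))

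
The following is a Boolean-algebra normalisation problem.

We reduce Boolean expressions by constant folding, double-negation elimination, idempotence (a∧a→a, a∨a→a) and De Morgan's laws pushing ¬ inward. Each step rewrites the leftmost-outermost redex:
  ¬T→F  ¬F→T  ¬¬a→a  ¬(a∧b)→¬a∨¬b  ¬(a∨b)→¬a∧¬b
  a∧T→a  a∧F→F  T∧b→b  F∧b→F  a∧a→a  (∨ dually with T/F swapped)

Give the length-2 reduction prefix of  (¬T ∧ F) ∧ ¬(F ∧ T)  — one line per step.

  start: (¬T ∧ F) ∧ ¬(F ∧ T)
  [1] F ∧ ¬(F ∧ T)
  [2] F

Answer: after 2 steps: F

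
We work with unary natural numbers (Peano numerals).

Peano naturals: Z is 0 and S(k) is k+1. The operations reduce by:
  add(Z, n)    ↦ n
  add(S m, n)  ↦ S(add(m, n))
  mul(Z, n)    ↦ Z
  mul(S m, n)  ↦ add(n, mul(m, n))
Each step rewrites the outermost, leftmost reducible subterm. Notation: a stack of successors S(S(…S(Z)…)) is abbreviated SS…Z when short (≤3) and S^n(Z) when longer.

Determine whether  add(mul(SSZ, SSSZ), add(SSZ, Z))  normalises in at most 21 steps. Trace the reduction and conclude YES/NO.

Answer: YES — reaches normal form S^8(Z) in 21 ≤ 21 steps

Reduction:
  start: add(mul(SSZ, SSSZ), add(SSZ, Z))
  [1] add(add(SSSZ, mul(SZ, SSSZ)), add(SSZ, Z))
  [2] add(S(add(SSZ, mul(SZ, SSSZ))), add(SSZ, Z))
  [3] S(add(add(SSZ, mul(SZ, SSSZ)), add(SSZ, Z)))
  [4] S(add(S(add(SZ, mul(SZ, SSSZ))), add(SSZ, Z)))
  [5] S(S(add(add(SZ, mul(SZ, SSSZ)), add(SSZ, Z))))
  [6] S(S(add(S(add(Z, mul(SZ, SSSZ))), add(SSZ, Z))))
  [7] S(S(S(add(add(Z, mul(SZ, SSSZ)), add(SSZ, Z)))))
  [8] S(S(S(add(mul(SZ, SSSZ), add(SSZ, Z)))))
  [9] S(S(S(add(add(SSSZ, mul(Z, SSSZ)), add(SSZ, Z)))))
  [10] S(S(S(add(S(add(SSZ, mul(Z, SSSZ))), add(SSZ, Z)))))
  [11] S(S(S(S(add(add(SSZ, mul(Z, SSSZ)), add(SSZ, Z))))))
  [12] S(S(S(S(add(S(add(SZ, mul(Z, SSSZ))), add(SSZ, Z))))))
  [13] S(S(S(S(S(add(add(SZ, mul(Z, SSSZ)), add(SSZ, Z)))))))
  [14] S(S(S(S(S(add(S(add(Z, mul(Z, SSSZ))), add(SSZ, Z)))))))
  [15] S(S(S(S(S(S(add(add(Z, mul(Z, SSSZ)), add(SSZ, Z))))))))
  [16] S(S(S(S(S(S(add(mul(Z, SSSZ), add(SSZ, Z))))))))
  [17] S(S(S(S(S(S(add(Z, add(SSZ, Z))))))))
  [18] S(S(S(S(S(S(add(SSZ, Z)))))))
  [19] S(S(S(S(S(S(S(add(SZ, Z))))))))
  [20] S(S(S(S(S(S(S(S(add(Z, Z)))))))))
  [21] S^8(Z)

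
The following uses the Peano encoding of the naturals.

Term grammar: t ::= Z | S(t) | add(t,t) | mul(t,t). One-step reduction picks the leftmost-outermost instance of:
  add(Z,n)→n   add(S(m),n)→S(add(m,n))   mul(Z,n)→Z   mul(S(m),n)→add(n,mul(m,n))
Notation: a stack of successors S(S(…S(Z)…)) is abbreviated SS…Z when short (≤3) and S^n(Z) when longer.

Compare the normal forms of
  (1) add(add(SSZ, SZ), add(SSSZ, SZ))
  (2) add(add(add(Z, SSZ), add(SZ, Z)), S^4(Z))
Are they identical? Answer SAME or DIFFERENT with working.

Answer: SAME — A ⇓ S^7(Z), B ⇓ S^7(Z)

Working:
Term A:
  start: add(add(SSZ, SZ), add(SSSZ, SZ))
  [1] add(S(add(SZ, SZ)), add(SSSZ, SZ))
  [2] S(add(add(SZ, SZ), add(SSSZ, SZ)))
  [3] S(add(S(add(Z, SZ)), add(SSSZ, SZ)))
  [4] S(S(add(add(Z, SZ), add(SSSZ, SZ))))
  [5] S(S(add(SZ, add(SSSZ, SZ))))
  [6] S(S(S(add(Z, add(SSSZ, SZ)))))
  [7] S(S(S(add(SSSZ, SZ))))
  [8] S(S(S(S(add(SSZ, SZ)))))
  [9] S(S(S(S(S(add(SZ, SZ))))))
  [10] S(S(S(S(S(S(add(Z, SZ)))))))
  [11] S^7(Z)

Term B:
  start: add(add(add(Z, SSZ), add(SZ, Z)), S^4(Z))
  [1] add(add(SSZ, add(SZ, Z)), S^4(Z))
  [2] add(S(add(SZ, add(SZ, Z))), S^4(Z))
  [3] S(add(add(SZ, add(SZ, Z)), S^4(Z)))
  [4] S(add(S(add(Z, add(SZ, Z))), S^4(Z)))
  [5] S(S(add(add(Z, add(SZ, Z)), S^4(Z))))
  [6] S(S(add(add(SZ, Z), S^4(Z))))
  [7] S(S(add(S(add(Z, Z)), S^4(Z))))
  [8] S(S(S(add(add(Z, Z), S^4(Z)))))
  [9] S(S(S(add(Z, S^4(Z)))))
  [10] S^7(Z)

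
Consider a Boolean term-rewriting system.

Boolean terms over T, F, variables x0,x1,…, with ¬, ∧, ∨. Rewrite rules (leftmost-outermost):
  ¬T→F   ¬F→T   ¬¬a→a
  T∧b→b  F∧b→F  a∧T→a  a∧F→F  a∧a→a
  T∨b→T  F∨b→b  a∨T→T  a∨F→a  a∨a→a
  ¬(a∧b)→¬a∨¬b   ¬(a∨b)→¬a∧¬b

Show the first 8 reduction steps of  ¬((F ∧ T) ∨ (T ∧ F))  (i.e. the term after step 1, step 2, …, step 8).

  start: ¬((F ∧ T) ∨ (T ∧ F))
  →1  ¬(F ∧ T) ∧ ¬(T ∧ F)
  →2  (¬F ∨ ¬T) ∧ ¬(T ∧ F)
  →3  (T ∨ ¬T) ∧ ¬(T ∧ F)
  →4  T ∧ ¬(T ∧ F)
  →5  ¬(T ∧ F)
  →6  ¬T ∨ ¬F
  →7  F ∨ ¬F
  →8  ¬F

Answer: after 8 steps: ¬F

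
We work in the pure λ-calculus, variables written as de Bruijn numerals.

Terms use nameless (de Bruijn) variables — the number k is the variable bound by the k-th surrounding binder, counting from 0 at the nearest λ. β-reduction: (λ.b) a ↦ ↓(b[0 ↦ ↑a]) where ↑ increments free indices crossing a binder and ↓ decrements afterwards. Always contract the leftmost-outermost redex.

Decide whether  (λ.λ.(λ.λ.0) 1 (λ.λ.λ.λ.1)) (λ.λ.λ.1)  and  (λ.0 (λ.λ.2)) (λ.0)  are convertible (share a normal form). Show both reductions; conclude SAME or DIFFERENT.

Answer: DIFFERENT — A ⇓ λ.λ.λ.λ.λ.1, B ⇓ λ.λ.λ.0

Working:
Term A:
  start: (λ.λ.(λ.λ.0) 1 (λ.λ.λ.λ.1)) (λ.λ.λ.1)
  →1  λ.(λ.λ.0) (λ.λ.λ.1) (λ.λ.λ.λ.1)
  →2  λ.(λ.0) (λ.λ.λ.λ.1)
  →3  λ.λ.λ.λ.λ.1

Term B:
  start: (λ.0 (λ.λ.2)) (λ.0)
  →1  (λ.0) (λ.λ.λ.0)
  →2  λ.λ.λ.0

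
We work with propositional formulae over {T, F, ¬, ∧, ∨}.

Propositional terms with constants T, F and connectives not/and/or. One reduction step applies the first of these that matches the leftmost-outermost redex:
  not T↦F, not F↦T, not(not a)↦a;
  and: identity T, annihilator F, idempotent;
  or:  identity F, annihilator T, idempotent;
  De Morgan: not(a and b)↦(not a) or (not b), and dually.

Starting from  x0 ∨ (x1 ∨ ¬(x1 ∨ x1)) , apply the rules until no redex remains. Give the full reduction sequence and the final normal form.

Answer: normal form = x0 ∨ (x1 ∨ ¬x1)  (in 2 steps)

Reduction:
  start: x0 ∨ (x1 ∨ ¬(x1 ∨ x1))
  [1] x0 ∨ (x1 ∨ (¬x1 ∧ ¬x1))
  [2] x0 ∨ (x1 ∨ ¬x1)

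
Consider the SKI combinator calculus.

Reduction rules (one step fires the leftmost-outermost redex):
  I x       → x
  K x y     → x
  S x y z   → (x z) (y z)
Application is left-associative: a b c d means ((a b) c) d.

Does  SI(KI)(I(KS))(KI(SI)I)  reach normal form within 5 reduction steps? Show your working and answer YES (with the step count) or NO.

  start: SI(KI)(I(KS))(KI(SI)I)
  step 1: I(I(KS))(KI(I(KS)))(KI(SI)I)
  step 2: I(KS)(KI(I(KS)))(KI(SI)I)
  step 3: KS(KI(I(KS)))(KI(SI)I)
  step 4: S(KI(SI)I)
  step 5: S(II)

Answer: NO — after 5 steps the term is S(II), not yet normal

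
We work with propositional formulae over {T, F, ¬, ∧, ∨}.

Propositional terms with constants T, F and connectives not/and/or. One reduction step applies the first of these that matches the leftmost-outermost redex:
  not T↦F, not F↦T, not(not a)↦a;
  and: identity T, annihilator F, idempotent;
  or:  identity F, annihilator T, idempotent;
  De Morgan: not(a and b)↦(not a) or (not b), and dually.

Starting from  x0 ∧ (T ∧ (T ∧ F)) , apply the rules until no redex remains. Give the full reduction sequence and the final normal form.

Answer: normal form = F  (in 3 steps)

Reduction:
  start: x0 ∧ (T ∧ (T ∧ F))
  [1] x0 ∧ (T ∧ F)
  [2] x0 ∧ F
  [3] F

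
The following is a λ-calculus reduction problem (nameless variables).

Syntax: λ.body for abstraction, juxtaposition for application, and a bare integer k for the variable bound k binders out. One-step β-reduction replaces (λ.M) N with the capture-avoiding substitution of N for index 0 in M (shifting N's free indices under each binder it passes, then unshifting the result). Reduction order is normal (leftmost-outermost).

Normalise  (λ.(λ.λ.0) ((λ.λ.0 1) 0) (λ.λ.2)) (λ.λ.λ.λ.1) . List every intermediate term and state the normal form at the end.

Answer: normal form = λ.λ.λ.λ.λ.λ.1  (in 3 steps)

Working:
  start: (λ.(λ.λ.0) ((λ.λ.0 1) 0) (λ.λ.2)) (λ.λ.λ.λ.1)
  step 1: (λ.λ.0) ((λ.λ.0 1) (λ.λ.λ.λ.1)) (λ.λ.λ.λ.λ.λ.1)
  step 2: (λ.0) (λ.λ.λ.λ.λ.λ.1)
  step 3: λ.λ.λ.λ.λ.λ.1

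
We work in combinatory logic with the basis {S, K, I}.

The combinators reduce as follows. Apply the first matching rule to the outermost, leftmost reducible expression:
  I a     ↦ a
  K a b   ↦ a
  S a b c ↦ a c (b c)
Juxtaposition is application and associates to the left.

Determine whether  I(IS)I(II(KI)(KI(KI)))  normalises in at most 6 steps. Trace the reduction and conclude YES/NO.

  start: I(IS)I(II(KI)(KI(KI)))
  step 1: ISI(II(KI)(KI(KI)))
  step 2: SI(II(KI)(KI(KI)))
  step 3: SI(I(KI)(KI(KI)))
  step 4: SI(KI(KI(KI)))
  step 5: SII

Answer: YES — reaches normal form SII in 5 ≤ 6 steps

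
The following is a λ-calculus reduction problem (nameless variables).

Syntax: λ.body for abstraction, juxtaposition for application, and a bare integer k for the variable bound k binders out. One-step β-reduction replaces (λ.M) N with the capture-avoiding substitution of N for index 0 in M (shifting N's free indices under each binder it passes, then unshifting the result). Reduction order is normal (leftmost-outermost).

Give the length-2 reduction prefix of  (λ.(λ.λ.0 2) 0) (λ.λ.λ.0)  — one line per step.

Answer: after 2 steps: λ.0 (λ.λ.λ.0)

Derivation:
  start: (λ.(λ.λ.0 2) 0) (λ.λ.λ.0)
  step 1: (λ.λ.0 (λ.λ.λ.0)) (λ.λ.λ.0)
  step 2: λ.0 (λ.λ.λ.0)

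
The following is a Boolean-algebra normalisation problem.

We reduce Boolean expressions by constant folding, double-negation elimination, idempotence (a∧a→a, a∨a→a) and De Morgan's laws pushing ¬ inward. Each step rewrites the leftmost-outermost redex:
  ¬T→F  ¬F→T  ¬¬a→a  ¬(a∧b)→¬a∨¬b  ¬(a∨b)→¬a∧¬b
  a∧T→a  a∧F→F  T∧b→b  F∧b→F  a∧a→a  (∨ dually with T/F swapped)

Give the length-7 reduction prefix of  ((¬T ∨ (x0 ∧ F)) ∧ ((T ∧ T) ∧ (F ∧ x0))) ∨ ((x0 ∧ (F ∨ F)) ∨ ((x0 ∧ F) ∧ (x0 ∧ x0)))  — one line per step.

  start: ((¬T ∨ (x0 ∧ F)) ∧ ((T ∧ T) ∧ (F ∧ x0))) ∨ ((x0 ∧ (F ∨ F)) ∨ ((x0 ∧ F) ∧ (x0 ∧ x0)))
  →1  ((F ∨ (x0 ∧ F)) ∧ ((T ∧ T) ∧ (F ∧ x0))) ∨ ((x0 ∧ (F ∨ F)) ∨ ((x0 ∧ F) ∧ (x0 ∧ x0)))
  →2  ((x0 ∧ F) ∧ ((T ∧ T) ∧ (F ∧ x0))) ∨ ((x0 ∧ (F ∨ F)) ∨ ((x0 ∧ F) ∧ (x0 ∧ x0)))
  →3  (F ∧ ((T ∧ T) ∧ (F ∧ x0))) ∨ ((x0 ∧ (F ∨ F)) ∨ ((x0 ∧ F) ∧ (x0 ∧ x0)))
  →4  F ∨ ((x0 ∧ (F ∨ F)) ∨ ((x0 ∧ F) ∧ (x0 ∧ x0)))
  →5  (x0 ∧ (F ∨ F)) ∨ ((x0 ∧ F) ∧ (x0 ∧ x0))
  →6  (x0 ∧ F) ∨ ((x0 ∧ F) ∧ (x0 ∧ x0))
  →7  F ∨ ((x0 ∧ F) ∧ (x0 ∧ x0))

Answer: after 7 steps: F ∨ ((x0 ∧ F) ∧ (x0 ∧ x0))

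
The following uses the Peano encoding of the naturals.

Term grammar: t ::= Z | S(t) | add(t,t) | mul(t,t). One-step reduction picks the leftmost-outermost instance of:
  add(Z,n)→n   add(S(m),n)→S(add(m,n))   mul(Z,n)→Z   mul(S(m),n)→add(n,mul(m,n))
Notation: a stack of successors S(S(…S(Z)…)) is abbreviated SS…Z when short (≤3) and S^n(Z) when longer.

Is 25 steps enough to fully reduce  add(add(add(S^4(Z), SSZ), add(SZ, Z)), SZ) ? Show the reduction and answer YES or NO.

  start: add(add(add(S^4(Z), SSZ), add(SZ, Z)), SZ)
  step 1: add(add(S(add(SSSZ, SSZ)), add(SZ, Z)), SZ)
  step 2: add(S(add(add(SSSZ, SSZ), add(SZ, Z))), SZ)
  step 3: S(add(add(add(SSSZ, SSZ), add(SZ, Z)), SZ))
  step 4: S(add(add(S(add(SSZ, SSZ)), add(SZ, Z)), SZ))
  step 5: S(add(S(add(add(SSZ, SSZ), add(SZ, Z))), SZ))
  step 6: S(S(add(add(add(SSZ, SSZ), add(SZ, Z)), SZ)))
  step 7: S(S(add(add(S(add(SZ, SSZ)), add(SZ, Z)), SZ)))
  step 8: S(S(add(S(add(add(SZ, SSZ), add(SZ, Z))), SZ)))
  step 9: S(S(S(add(add(add(SZ, SSZ), add(SZ, Z)), SZ))))
  step 10: S(S(S(add(add(S(add(Z, SSZ)), add(SZ, Z)), SZ))))
  step 11: S(S(S(add(S(add(add(Z, SSZ), add(SZ, Z))), SZ))))
  step 12: S(S(S(S(add(add(add(Z, SSZ), add(SZ, Z)), SZ)))))
  step 13: S(S(S(S(add(add(SSZ, add(SZ, Z)), SZ)))))
  step 14: S(S(S(S(add(S(add(SZ, add(SZ, Z))), SZ)))))
  step 15: S(S(S(S(S(add(add(SZ, add(SZ, Z)), SZ))))))
  step 16: S(S(S(S(S(add(S(add(Z, add(SZ, Z))), SZ))))))
  step 17: S(S(S(S(S(S(add(add(Z, add(SZ, Z)), SZ)))))))
  step 18: S(S(S(S(S(S(add(add(SZ, Z), SZ)))))))
  step 19: S(S(S(S(S(S(add(S(add(Z, Z)), SZ)))))))
  step 20: S(S(S(S(S(S(S(add(add(Z, Z), SZ))))))))
  step 21: S(S(S(S(S(S(S(add(Z, SZ))))))))
  step 22: S^8(Z)

Answer: YES — reaches normal form S^8(Z) in 22 ≤ 25 steps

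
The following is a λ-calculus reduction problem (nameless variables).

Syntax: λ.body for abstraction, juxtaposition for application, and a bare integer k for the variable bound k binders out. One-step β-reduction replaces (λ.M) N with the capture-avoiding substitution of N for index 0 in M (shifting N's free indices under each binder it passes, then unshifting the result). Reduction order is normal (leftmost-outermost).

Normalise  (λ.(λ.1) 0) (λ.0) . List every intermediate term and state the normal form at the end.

Answer: normal form = λ.0  (in 2 steps)

Reduction:
  start: (λ.(λ.1) 0) (λ.0)
  step 1: (λ.λ.0) (λ.0)
  step 2: λ.0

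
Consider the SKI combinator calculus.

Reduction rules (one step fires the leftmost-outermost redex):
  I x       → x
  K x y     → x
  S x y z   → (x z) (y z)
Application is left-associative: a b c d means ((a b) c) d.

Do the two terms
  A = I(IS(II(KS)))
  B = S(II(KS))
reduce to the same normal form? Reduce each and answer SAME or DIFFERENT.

Term A:
  start: I(IS(II(KS)))
  →1  IS(II(KS))
  →2  S(II(KS))
  →3  S(I(KS))
  →4  S(KS)

Term B:
  start: S(II(KS))
  →1  S(I(KS))
  →2  S(KS)

Answer: SAME — A ⇓ S(KS), B ⇓ S(KS)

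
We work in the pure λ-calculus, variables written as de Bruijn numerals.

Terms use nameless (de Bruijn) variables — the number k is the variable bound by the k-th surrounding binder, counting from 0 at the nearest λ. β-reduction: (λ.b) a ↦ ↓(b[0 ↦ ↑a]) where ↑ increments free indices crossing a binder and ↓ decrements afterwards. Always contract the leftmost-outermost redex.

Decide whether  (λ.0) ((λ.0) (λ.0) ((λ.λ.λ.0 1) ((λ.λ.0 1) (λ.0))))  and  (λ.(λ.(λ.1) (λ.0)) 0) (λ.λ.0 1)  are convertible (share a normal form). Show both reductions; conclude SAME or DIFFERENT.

Answer: SAME — A ⇓ λ.λ.0 1, B ⇓ λ.λ.0 1

Reduction:
Term A:
  start: (λ.0) ((λ.0) (λ.0) ((λ.λ.λ.0 1) ((λ.λ.0 1) (λ.0))))
  step 1: (λ.0) (λ.0) ((λ.λ.λ.0 1) ((λ.λ.0 1) (λ.0)))
  step 2: (λ.0) ((λ.λ.λ.0 1) ((λ.λ.0 1) (λ.0)))
  step 3: (λ.λ.λ.0 1) ((λ.λ.0 1) (λ.0))
  step 4: λ.λ.0 1

Term B:
  start: (λ.(λ.(λ.1) (λ.0)) 0) (λ.λ.0 1)
  step 1: (λ.(λ.1) (λ.0)) (λ.λ.0 1)
  step 2: (λ.λ.λ.0 1) (λ.0)
  step 3: λ.λ.0 1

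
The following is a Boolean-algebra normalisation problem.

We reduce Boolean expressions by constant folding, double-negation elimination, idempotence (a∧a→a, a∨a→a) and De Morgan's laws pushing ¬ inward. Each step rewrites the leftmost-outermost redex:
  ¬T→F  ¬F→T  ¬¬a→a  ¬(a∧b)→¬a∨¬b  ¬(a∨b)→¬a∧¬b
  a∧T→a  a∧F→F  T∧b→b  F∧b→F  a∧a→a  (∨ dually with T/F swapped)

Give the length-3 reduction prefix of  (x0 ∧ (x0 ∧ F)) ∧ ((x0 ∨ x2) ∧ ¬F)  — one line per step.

  start: (x0 ∧ (x0 ∧ F)) ∧ ((x0 ∨ x2) ∧ ¬F)
  [1] (x0 ∧ F) ∧ ((x0 ∨ x2) ∧ ¬F)
  [2] F ∧ ((x0 ∨ x2) ∧ ¬F)
  [3] F

Answer: after 3 steps: F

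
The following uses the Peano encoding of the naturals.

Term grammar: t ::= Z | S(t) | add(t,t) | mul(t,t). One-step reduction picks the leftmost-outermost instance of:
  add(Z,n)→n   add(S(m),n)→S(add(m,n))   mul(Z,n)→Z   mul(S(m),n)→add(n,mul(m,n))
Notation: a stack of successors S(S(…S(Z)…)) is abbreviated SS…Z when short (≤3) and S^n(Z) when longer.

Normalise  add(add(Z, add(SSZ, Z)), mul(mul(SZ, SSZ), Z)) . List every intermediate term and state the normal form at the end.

  start: add(add(Z, add(SSZ, Z)), mul(mul(SZ, SSZ), Z))
  →1  add(add(SSZ, Z), mul(mul(SZ, SSZ), Z))
  →2  add(S(add(SZ, Z)), mul(mul(SZ, SSZ), Z))
  →3  S(add(add(SZ, Z), mul(mul(SZ, SSZ), Z)))
  →4  S(add(S(add(Z, Z)), mul(mul(SZ, SSZ), Z)))
  →5  S(S(add(add(Z, Z), mul(mul(SZ, SSZ), Z))))
  →6  S(S(add(Z, mul(mul(SZ, SSZ), Z))))
  →7  S(S(mul(mul(SZ, SSZ), Z)))
  →8  S(S(mul(add(SSZ, mul(Z, SSZ)), Z)))
  →9  S(S(mul(S(add(SZ, mul(Z, SSZ))), Z)))
  →10  S(S(add(Z, mul(add(SZ, mul(Z, SSZ)), Z))))
  →11  S(S(mul(add(SZ, mul(Z, SSZ)), Z)))
  →12  S(S(mul(S(add(Z, mul(Z, SSZ))), Z)))
  →13  S(S(add(Z, mul(add(Z, mul(Z, SSZ)), Z))))
  →14  S(S(mul(add(Z, mul(Z, SSZ)), Z)))
  →15  S(S(mul(mul(Z, SSZ), Z)))
  →16  S(S(mul(Z, Z)))
  →17  SSZ

Answer: normal form = SSZ  (in 17 steps)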